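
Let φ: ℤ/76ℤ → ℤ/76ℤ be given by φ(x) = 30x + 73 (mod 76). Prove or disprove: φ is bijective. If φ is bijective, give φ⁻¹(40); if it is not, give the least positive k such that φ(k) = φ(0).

Recall that φ is injective if φ(a) = φ(b) implies a = b.
We have gcd(30, 76) = 2 > 1. Taking a = 0 and b = 38: φ(0) = 73 and φ(38) = 30·38 + 73 = 1213 ≡ 73 (mod 76).
So φ(0) = φ(38) while 0 ≠ 38, so φ is not injective, hence not bijective.
Since φ is not bijective, we find the least positive k with φ(k) = φ(0): this means 30k ≡ 0 (mod 76), i.e. 76 ∣ 30k. Since gcd(30, 76) = 2, dividing through by 2 this holds exactly when 38 ∣ 15k, and as gcd(15, 38) = 1, exactly when 38 ∣ k.
The smallest positive such k is 38.

38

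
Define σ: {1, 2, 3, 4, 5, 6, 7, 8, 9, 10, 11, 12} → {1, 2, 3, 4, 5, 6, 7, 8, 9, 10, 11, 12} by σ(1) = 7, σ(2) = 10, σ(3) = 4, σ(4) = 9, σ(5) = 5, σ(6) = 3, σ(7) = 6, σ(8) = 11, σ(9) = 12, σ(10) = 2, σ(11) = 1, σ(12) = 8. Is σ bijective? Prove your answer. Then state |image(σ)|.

12

The values 7, 10, 4, 9, 5, 3, 6, 11, 12, 2, 1, 8 are a permutation of {1, 2, 3, 4, 5, 6, 7, 8, 9, 10, 11, 12}: each element appears exactly once.
So σ is injective and surjective, hence bijective.
The image of σ is {1, 2, 3, 4, 5, 6, 7, 8, 9, 10, 11, 12}, which has 12 elements.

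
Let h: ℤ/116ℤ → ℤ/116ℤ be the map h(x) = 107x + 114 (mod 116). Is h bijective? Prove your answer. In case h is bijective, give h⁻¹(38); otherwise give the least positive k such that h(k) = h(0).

60

Suppose h(a) = h(b) in ℤ/116ℤ. Then 107a + 114 ≡ 107b + 114 (mod 116), therefore 107(a − b) ≡ 0 (mod 116).
Since gcd(107, 116) = 1, 107 is invertible modulo 116, therefore a − b ≡ 0 (mod 116), i.e. a = b.
We now compute 107⁻¹ mod 116 explicitly. Euclid's algorithm: 116 = 1·107 + 9, 107 = 11·9 + 8, 9 = 1·8 + 1; back-substituting gives 1 = 103·107 − 95·116, so 107⁻¹ ≡ 103 (mod 116).
Then y ↦ 103(y − 114) is a two-sided inverse to h, so every y ∈ ℤ/116ℤ has a preimage.
Thus h is bijective.
Since h is bijective, we find h⁻¹(38): we need 107x ≡ 38 − 114 ≡ 40 (mod 116). Using 107⁻¹ = 103: x ≡ 103·40 = 4120 = 35·116 + 60, so x = 60.
Check: h(60) = 107·60 + 114 = 6534 = 56·116 + 38 ≡ 38 (mod 116).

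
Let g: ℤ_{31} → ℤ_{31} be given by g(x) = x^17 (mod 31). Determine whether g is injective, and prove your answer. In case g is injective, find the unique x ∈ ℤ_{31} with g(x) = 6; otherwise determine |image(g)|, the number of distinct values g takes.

26

Since 31 is prime, the nonzero elements of ℤ_{31} form a cyclic group of order 30.
As gcd(17, 30) = 1, raising to the 17th power is a bijection on this group: if a^17 ≡ b^17 then (ab^{−1})^17 = 1, and the only element of order dividing gcd(17, 30) = 1 is 1, so a = b.
With g(0) = 0 this makes g injective on all of ℤ_{31}, hence bijective (finite equal-size domain and codomain). In particular g is injective.
Since g is injective, we find the preimage of 6. The inverse of x ↦ x^17 on (ℤ_{31})^× is x ↦ x^23, because 17·23 = 391 = 13·30 + 1 ≡ 1 (mod 30) and x^{30} = 1 for x ≠ 0 (Fermat). So g⁻¹(6) = 6^23 mod 31.
Repeated squaring mod 31: 6^1 ≡ 6, 6^2 ≡ 6² = 36 ≡ 5, 6^4 ≡ 5² = 25, 6^8 ≡ 25² = 625 ≡ 5, 6^16 ≡ 5² = 25. Since 23 = 16 + 4 + 2 + 1, 6^23 ≡ 25·25·5·6: 25·25 = 625 ≡ 5, then 5·5 = 25, then 25·6 = 150 ≡ 26. So 6^23 ≡ 26 (mod 31).
Hence g⁻¹(6) = 26.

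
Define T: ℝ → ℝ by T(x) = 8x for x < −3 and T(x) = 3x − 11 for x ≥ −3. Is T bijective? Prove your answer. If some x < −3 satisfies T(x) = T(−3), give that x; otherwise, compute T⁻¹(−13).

Both pieces are strictly increasing (slopes 8 and 3), so each is injective on its own interval.
The left piece maps (−∞, −3) onto (−∞, −24); the right piece maps [−3, ∞) onto [−20, ∞).
The images leave a gap (−24 has no preimage), so T is not surjective, hence not bijective.
Because the two images are disjoint, no x < −3 has T(x) = T(−3), so we compute T⁻¹(−13): −13 lies in [−20, ∞), so solve 3x − 11 = −13: x = (−13 + 11)/3 = −2/3.

-2/3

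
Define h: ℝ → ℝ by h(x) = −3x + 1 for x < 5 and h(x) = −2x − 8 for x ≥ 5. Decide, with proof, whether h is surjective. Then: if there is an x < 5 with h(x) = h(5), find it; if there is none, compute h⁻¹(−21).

Both pieces are strictly decreasing (slopes −3 and −2), so each is injective on its own interval.
The left piece maps (−∞, 5) onto (−14, ∞); the right piece maps [5, ∞) onto (−∞, −18].
The union (−14, ∞) ∪ (−∞, −18] omits the interval between −14 and −18; in particular −14 has no preimage. So h is not surjective.
Because the two images are disjoint, no x < 5 has h(x) = h(5), so we compute h⁻¹(−21): −21 lies in (−∞, −18], so solve −2x − 8 = −21: x = (−21 + 8)/(−2) = 13/2.

13/2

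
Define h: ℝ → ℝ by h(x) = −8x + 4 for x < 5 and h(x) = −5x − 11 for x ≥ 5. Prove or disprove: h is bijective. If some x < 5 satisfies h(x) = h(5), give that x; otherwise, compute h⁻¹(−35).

39/8

Both pieces are strictly decreasing (slopes −8 and −5), so each is injective on its own interval.
The left piece maps (−∞, 5) onto (−36, ∞); the right piece maps [5, ∞) onto (−∞, −36].
Since −36 = −36, the images partition ℝ: h is injective and surjective, hence bijective.
Because the two images are disjoint, no x < 5 has h(x) = h(5), so we compute h⁻¹(−35): −35 lies in (−36, ∞), so solve −8x + 4 = −35: x = (−35 − 4)/(−8) = 39/8.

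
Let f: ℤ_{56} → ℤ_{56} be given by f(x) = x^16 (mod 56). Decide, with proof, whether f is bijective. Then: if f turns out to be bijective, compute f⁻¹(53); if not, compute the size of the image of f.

8

f(6): Repeated squaring mod 56: 6^1 ≡ 6, 6^2 ≡ 6² = 36, 6^4 ≡ 36² = 1296 ≡ 8, 6^8 ≡ 8² = 64 ≡ 8, 6^16 ≡ 8² = 64 ≡ 8. So 6^16 ≡ 8 (mod 56).
f(8): Repeated squaring mod 56: 8^1 ≡ 8, 8^2 ≡ 8² = 64 ≡ 8, 8^4 ≡ 8² = 64 ≡ 8, 8^8 ≡ 8² = 64 ≡ 8, 8^16 ≡ 8² = 64 ≡ 8. So 8^16 ≡ 8 (mod 56).
So f(6) = f(8) = 8 while 6 ≠ 8, therefore f is not injective, hence not bijective.
Since f is not bijective, we determine |image(f)|. Computing x^16 mod 56 for each x (by repeated squaring, reducing mod 56 at every step), the values f(0), f(1), …, f(55) are: 0, 1, 16, 25, 32, 9, 8, 49, 8, 9, 32, 25, 16, 1, 0, 1, 16, 25, 32, 9, 8, 49, 8, 9, 32, 25, 16, 1, 0, 1, 16, 25, 32, 9, 8, 49, 8, 9, 32, 25, 16, 1, 0, 1, 16, 25, 32, 9, 8, 49, 8, 9, 32, 25, 16, 1.
The distinct values are {0, 1, 8, 9, 16, 25, 32, 49}; there are 8 of them.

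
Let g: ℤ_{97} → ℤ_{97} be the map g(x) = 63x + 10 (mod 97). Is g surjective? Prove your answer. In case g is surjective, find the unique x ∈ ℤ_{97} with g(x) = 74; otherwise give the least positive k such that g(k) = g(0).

78

Recall that g is surjective if every y in the codomain equals g(x) for some x in the domain.
Since gcd(63, 97) = 1, 63 is invertible modulo 97. Euclid's algorithm: 97 = 1·63 + 34, 63 = 1·34 + 29, 34 = 1·29 + 5, 29 = 5·5 + 4, 5 = 1·4 + 1; back-substituting gives 1 = 77·63 − 50·97, so 63⁻¹ ≡ 77 (mod 97).
Then y ↦ 77(y − 10) is a two-sided inverse to g, so every y ∈ ℤ_{97} has a preimage.
Thus g is surjective.
Since g is surjective, we compute g⁻¹(74): solve 63x + 10 ≡ 74 (mod 97), i.e. 63x ≡ 64 (mod 97).
Multiplying by 63⁻¹ = 77 gives x ≡ 77·64 = 4928 = 50·97 + 78 ≡ 78 (mod 97).
Check: g(78) = 63·78 + 10 = 4924 = 50·97 + 74 ≡ 74 (mod 97).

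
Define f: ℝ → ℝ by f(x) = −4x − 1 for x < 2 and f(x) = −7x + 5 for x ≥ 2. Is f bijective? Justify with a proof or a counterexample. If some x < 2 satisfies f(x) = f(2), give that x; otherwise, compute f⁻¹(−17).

Both pieces are strictly decreasing (slopes −4 and −7), so each is injective on its own interval.
The left piece maps (−∞, 2) onto (−9, ∞); the right piece maps [2, ∞) onto (−∞, −9].
Since −9 = −9, the images partition ℝ: f is injective and surjective, hence bijective.
Because the two images are disjoint, no x < 2 has f(x) = f(2), so we compute f⁻¹(−17): −17 lies in (−∞, −9], so solve −7x + 5 = −17: x = (−17 − 5)/(−7) = 22/7.

22/7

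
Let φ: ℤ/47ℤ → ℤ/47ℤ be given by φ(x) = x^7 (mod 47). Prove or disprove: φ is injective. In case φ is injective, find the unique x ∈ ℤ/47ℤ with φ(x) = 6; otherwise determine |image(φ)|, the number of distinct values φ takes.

Since 47 is prime, the nonzero elements of ℤ/47ℤ form a cyclic group of order 46.
As gcd(7, 46) = 1, raising to the 7th power is a bijection on this group: if a^7 ≡ b^7 then (ab^{−1})^7 = 1, and the only element of order dividing gcd(7, 46) = 1 is 1, so a = b.
With φ(0) = 0 this makes φ injective on all of ℤ/47ℤ, hence bijective (finite equal-size domain and codomain). In particular φ is injective.
Since φ is injective, we find the preimage of 6. The inverse of x ↦ x^7 on (ℤ/47ℤ)^× is x ↦ x^33, because 7·33 = 231 = 5·46 + 1 ≡ 1 (mod 46) and x^{46} = 1 for x ≠ 0 (Fermat). So φ⁻¹(6) = 6^33 mod 47.
Repeated squaring mod 47: 6^1 ≡ 6, 6^2 ≡ 6² = 36, 6^4 ≡ 36² = 1296 ≡ 27, 6^8 ≡ 27² = 729 ≡ 24, 6^16 ≡ 24² = 576 ≡ 12, 6^32 ≡ 12² = 144 ≡ 3. Since 33 = 32 + 1, 6^33 ≡ 3·6: 3·6 = 18. So 6^33 ≡ 18 (mod 47).
Hence φ⁻¹(6) = 18.

18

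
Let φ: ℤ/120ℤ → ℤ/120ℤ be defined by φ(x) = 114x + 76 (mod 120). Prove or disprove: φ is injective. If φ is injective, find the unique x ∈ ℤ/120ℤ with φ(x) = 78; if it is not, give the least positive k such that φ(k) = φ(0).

20

By definition, injectivity means: for all s, t in the domain, φ(s) = φ(t) implies s = t.
We have gcd(114, 120) = 6 > 1. Taking s = 0 and t = 20: φ(0) = 76 and φ(20) = 114·20 + 76 = 2356 ≡ 76 (mod 120).
So φ(0) = φ(20) while 0 ≠ 20, thus φ is not injective.
Since φ is not injective, we find the least positive k with φ(k) = φ(0): this means 114k ≡ 0 (mod 120), i.e. 120 ∣ 114k. Since gcd(114, 120) = 6, dividing through by 6 this holds exactly when 20 ∣ 19k, and as gcd(19, 20) = 1, exactly when 20 ∣ k.
The smallest positive such k is 20.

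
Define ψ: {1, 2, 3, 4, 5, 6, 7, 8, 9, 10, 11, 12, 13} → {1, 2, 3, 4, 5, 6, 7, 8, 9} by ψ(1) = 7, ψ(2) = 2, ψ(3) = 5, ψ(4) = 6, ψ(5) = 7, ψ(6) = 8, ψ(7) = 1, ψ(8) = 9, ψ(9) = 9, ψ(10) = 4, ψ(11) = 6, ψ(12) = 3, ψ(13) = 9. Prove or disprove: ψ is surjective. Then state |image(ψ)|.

Every element of the codomain has a preimage: 1 = ψ(7), 2 = ψ(2), 3 = ψ(12), 4 = ψ(10), 5 = ψ(3), 6 = ψ(4), 7 = ψ(1), 8 = ψ(6), 9 = ψ(8).
Hence ψ is surjective.
The image of ψ is {1, 2, 3, 4, 5, 6, 7, 8, 9}, which has 9 elements.

9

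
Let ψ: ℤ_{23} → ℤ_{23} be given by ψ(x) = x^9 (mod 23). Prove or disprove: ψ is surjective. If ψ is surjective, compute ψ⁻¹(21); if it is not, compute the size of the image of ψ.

14

Since 23 is prime, the nonzero elements of ℤ_{23} form a cyclic group of order 22.
As gcd(9, 22) = 1, raising to the 9th power is a bijection on this group: if x_1^9 ≡ x_2^9 then (x_1x_2^{−1})^9 = 1, and the only element of order dividing gcd(9, 22) = 1 is 1, so x_1 = x_2.
With ψ(0) = 0 this makes ψ injective on all of ℤ_{23}, hence bijective (finite equal-size domain and codomain). In particular ψ is surjective.
Since ψ is surjective, we find the preimage of 21. The inverse of x ↦ x^9 on (ℤ_{23})^× is x ↦ x^5, because 9·5 = 45 = 2·22 + 1 ≡ 1 (mod 22) and x^{22} = 1 for x ≠ 0 (Fermat). So ψ⁻¹(21) = 21^5 mod 23.
Repeated squaring mod 23: 21^1 ≡ 21, 21^2 ≡ 21² = 441 ≡ 4, 21^4 ≡ 4² = 16. Since 5 = 4 + 1, 21^5 ≡ 16·21: 16·21 = 336 ≡ 14. So 21^5 ≡ 14 (mod 23).
Hence ψ⁻¹(21) = 14.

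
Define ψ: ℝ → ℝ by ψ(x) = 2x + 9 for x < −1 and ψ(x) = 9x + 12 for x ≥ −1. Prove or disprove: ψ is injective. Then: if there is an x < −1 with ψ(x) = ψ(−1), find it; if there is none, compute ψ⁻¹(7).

-3

Both pieces are strictly increasing (slopes 2 and 9), so each is injective on its own interval.
The left piece maps (−∞, −1) onto (−∞, 7); the right piece maps [−1, ∞) onto [3, ∞).
These images overlap. In particular ψ(−1) = 3 (right piece), and solving 2x + 9 = 3 on the left piece gives x = −3 < −1.
So ψ(−3) = ψ(−1) with −3 ≠ −1, and ψ is not injective. This x = −3 is the requested value below −1.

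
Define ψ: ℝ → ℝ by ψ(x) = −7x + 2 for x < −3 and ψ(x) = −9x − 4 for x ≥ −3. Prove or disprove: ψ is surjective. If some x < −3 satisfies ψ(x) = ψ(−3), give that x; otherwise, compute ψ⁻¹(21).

-25/9

Both pieces are strictly decreasing (slopes −7 and −9), so each is injective on its own interval.
The left piece maps (−∞, −3) onto (23, ∞); the right piece maps [−3, ∞) onto (−∞, 23].
These images together cover ℝ, so ψ is surjective.
Because the two images are disjoint, no x < −3 has ψ(x) = ψ(−3), so we compute ψ⁻¹(21): 21 lies in (−∞, 23], so solve −9x − 4 = 21: x = (21 + 4)/(−9) = −25/9.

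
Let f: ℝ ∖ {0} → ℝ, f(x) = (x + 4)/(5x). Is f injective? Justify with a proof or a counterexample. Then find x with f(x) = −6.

-4/31

Suppose f(s) = f(t). Cross-multiplying: (s + 4)(5t) = (t + 4)(5s).
Expanding both sides and cancelling the symmetric terms leaves −20·(s − t) = 0. Since −20 ≠ 0, s = t. Therefore f is injective.
Solving f(x) = −6: cross-multiplying gives x + 4 = −6(5x), which rearranges to 31x = −4, so x = −4/31.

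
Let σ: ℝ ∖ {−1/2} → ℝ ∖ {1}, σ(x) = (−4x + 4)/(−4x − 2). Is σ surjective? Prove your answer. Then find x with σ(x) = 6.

-4/5

For any y ≠ 1, solving y(−4x − 2) = −4x + 4 for x gives a well-defined x ≠ −1/2. So σ is surjective.
Solving σ(x) = 6: cross-multiplying gives −4x + 4 = 6(−4x − 2), which rearranges to 20x = −16, so x = −4/5.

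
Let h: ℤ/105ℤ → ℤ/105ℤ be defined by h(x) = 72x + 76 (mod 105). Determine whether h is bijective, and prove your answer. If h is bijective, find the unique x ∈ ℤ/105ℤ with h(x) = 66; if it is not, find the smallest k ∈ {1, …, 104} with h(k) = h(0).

We have gcd(72, 105) = 3 > 1. Taking s = 0 and t = 35: h(0) = 76 and h(35) = 72·35 + 76 = 2596 ≡ 76 (mod 105).
So h(0) = h(35) while 0 ≠ 35, thus h is not injective, hence not bijective.
Since h is not bijective, we find the least positive k with h(k) = h(0): this means 72k ≡ 0 (mod 105), i.e. 105 ∣ 72k. Since gcd(72, 105) = 3, dividing through by 3 this holds exactly when 35 ∣ 24k, and as gcd(24, 35) = 1, exactly when 35 ∣ k.
The smallest positive such k is 35.

35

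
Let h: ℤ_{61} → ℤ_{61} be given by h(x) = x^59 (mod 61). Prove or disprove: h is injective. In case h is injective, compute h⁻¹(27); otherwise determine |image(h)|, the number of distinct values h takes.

Since 61 is prime, the nonzero elements of ℤ_{61} form a cyclic group of order 60.
As gcd(59, 60) = 1, raising to the 59th power is a bijection on this group: if x_1^59 ≡ x_2^59 then (x_1x_2^{−1})^59 = 1, and the only element of order dividing gcd(59, 60) = 1 is 1, so x_1 = x_2.
With h(0) = 0 this makes h injective on all of ℤ_{61}, hence bijective (finite equal-size domain and codomain). In particular h is injective.
Since h is injective, we find the preimage of 27. The inverse of x ↦ x^59 on (ℤ_{61})^× is x ↦ x^59, because 59·59 = 3481 = 58·60 + 1 ≡ 1 (mod 60) and x^{60} = 1 for x ≠ 0 (Fermat). So h⁻¹(27) = 27^59 mod 61.
Repeated squaring mod 61: 27^1 ≡ 27, 27^2 ≡ 27² = 729 ≡ 58, 27^4 ≡ 58² = 3364 ≡ 9, 27^8 ≡ 9² = 81 ≡ 20, 27^16 ≡ 20² = 400 ≡ 34, 27^32 ≡ 34² = 1156 ≡ 58. Since 59 = 32 + 16 + 8 + 2 + 1, 27^59 ≡ 58·34·20·58·27: 58·34 = 1972 ≡ 20, then 20·20 = 400 ≡ 34, then 34·58 = 1972 ≡ 20, then 20·27 = 540 ≡ 52. So 27^59 ≡ 52 (mod 61).
Hence h⁻¹(27) = 52.

52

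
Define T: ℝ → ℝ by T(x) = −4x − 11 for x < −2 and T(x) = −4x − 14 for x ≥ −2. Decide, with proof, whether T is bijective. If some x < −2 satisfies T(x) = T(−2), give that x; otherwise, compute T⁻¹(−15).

Both pieces are strictly decreasing (slopes −4 and −4), so each is injective on its own interval.
The left piece maps (−∞, −2) onto (−3, ∞); the right piece maps [−2, ∞) onto (−∞, −6].
The images leave a gap (−3 has no preimage), so T is not surjective, hence not bijective.
Because the two images are disjoint, no x < −2 has T(x) = T(−2), so we compute T⁻¹(−15): −15 lies in (−∞, −6], so solve −4x − 14 = −15: x = (−15 + 14)/(−4) = 1/4.

1/4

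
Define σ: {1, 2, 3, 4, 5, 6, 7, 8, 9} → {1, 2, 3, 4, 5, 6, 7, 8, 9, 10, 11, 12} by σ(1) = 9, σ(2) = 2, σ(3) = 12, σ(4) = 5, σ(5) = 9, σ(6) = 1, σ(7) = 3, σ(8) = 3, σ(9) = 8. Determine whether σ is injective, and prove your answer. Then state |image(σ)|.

7

σ(1) = 9 = σ(5) with 1 ≠ 5, so σ is not injective.
The image of σ is {1, 2, 3, 5, 8, 9, 12}, which has 7 elements.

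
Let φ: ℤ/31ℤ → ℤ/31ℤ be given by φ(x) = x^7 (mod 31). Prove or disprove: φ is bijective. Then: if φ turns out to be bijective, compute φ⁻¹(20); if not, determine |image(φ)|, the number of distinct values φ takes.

Since 31 is prime, the nonzero elements of ℤ/31ℤ form a cyclic group of order 30.
As gcd(7, 30) = 1, raising to the 7th power is a bijection on this group: if x_1^7 ≡ x_2^7 then (x_1x_2^{−1})^7 = 1, and the only element of order dividing gcd(7, 30) = 1 is 1, so x_1 = x_2.
With φ(0) = 0 this makes φ injective on all of ℤ/31ℤ, hence bijective (finite equal-size domain and codomain). In particular φ is bijective.
Since φ is bijective, we find the preimage of 20. The inverse of x ↦ x^7 on (ℤ/31ℤ)^× is x ↦ x^13, because 7·13 = 91 = 3·30 + 1 ≡ 1 (mod 30) and x^{30} = 1 for x ≠ 0 (Fermat). So φ⁻¹(20) = 20^13 mod 31.
Repeated squaring mod 31: 20^1 ≡ 20, 20^2 ≡ 20² = 400 ≡ 28, 20^4 ≡ 28² = 784 ≡ 9, 20^8 ≡ 9² = 81 ≡ 19. Since 13 = 8 + 4 + 1, 20^13 ≡ 19·9·20: 19·9 = 171 ≡ 16, then 16·20 = 320 ≡ 10. So 20^13 ≡ 10 (mod 31).
Hence φ⁻¹(20) = 10.

10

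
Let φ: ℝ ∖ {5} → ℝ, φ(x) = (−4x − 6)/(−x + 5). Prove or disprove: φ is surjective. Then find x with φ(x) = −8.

17/6

If φ(x) = 4, cross-multiplying gives −1(−4x − 6) = −4(−x + 5), which simplifies to 6 = −20 — false.  So 4 has no preimage and φ is not surjective.
Solving φ(x) = −8: cross-multiplying gives −4x − 6 = −8(−x + 5), which rearranges to −12x = −34, so x = 17/6.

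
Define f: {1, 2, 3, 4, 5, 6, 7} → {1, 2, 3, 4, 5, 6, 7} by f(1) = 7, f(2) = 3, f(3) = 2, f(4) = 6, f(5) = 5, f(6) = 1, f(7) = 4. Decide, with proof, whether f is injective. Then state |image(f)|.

7

The values f(1), …, f(7) are 7, 3, 2, 6, 5, 1, 4 — all distinct.
So f(u) = f(v) only when u = v, and f is injective.
The image of f is {1, 2, 3, 4, 5, 6, 7}, which has 7 elements.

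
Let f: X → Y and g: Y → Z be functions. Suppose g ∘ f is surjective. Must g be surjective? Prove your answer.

Let c ∈ Z. Since g ∘ f is surjective, some a ∈ X has g(f(a)) = c. Then b = f(a) ∈ Y satisfies g(b) = c. So g is surjective.

surjective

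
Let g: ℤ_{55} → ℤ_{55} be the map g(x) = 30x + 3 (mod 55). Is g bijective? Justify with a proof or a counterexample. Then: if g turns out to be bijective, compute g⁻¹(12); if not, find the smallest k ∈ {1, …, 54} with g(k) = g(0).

By definition, g is injective when g(a) = g(b) forces a = b.
We have gcd(30, 55) = 5 > 1. Taking a = 0 and b = 11: g(0) = 3 and g(11) = 30·11 + 3 = 333 ≡ 3 (mod 55).
So g(0) = g(11) while 0 ≠ 11, hence g is not injective, hence not bijective.
Since g is not bijective, we find the least positive k with g(k) = g(0): this means 30k ≡ 0 (mod 55), i.e. 55 ∣ 30k. Since gcd(30, 55) = 5, dividing through by 5 this holds exactly when 11 ∣ 6k, and as gcd(6, 11) = 1, exactly when 11 ∣ k.
The smallest positive such k is 11.

11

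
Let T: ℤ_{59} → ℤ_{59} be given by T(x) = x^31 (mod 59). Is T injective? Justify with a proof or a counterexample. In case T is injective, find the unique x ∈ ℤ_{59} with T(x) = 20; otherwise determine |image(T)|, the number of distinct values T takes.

Since 59 is prime, the nonzero elements of ℤ_{59} form a cyclic group of order 58.
As gcd(31, 58) = 1, raising to the 31st power is a bijection on this group: if s^31 ≡ t^31 then (st^{−1})^31 = 1, and the only element of order dividing gcd(31, 58) = 1 is 1, so s = t.
With T(0) = 0 this makes T injective on all of ℤ_{59}, hence bijective (finite equal-size domain and codomain). In particular T is injective.
Since T is injective, we find the preimage of 20. The inverse of x ↦ x^31 on (ℤ_{59})^× is x ↦ x^15, because 31·15 = 465 = 8·58 + 1 ≡ 1 (mod 58) and x^{58} = 1 for x ≠ 0 (Fermat). So T⁻¹(20) = 20^15 mod 59.
Repeated squaring mod 59: 20^1 ≡ 20, 20^2 ≡ 20² = 400 ≡ 46, 20^4 ≡ 46² = 2116 ≡ 51, 20^8 ≡ 51² = 2601 ≡ 5. Since 15 = 8 + 4 + 2 + 1, 20^15 ≡ 5·51·46·20: 5·51 = 255 ≡ 19, then 19·46 = 874 ≡ 48, then 48·20 = 960 ≡ 16. So 20^15 ≡ 16 (mod 59).
Hence T⁻¹(20) = 16.

16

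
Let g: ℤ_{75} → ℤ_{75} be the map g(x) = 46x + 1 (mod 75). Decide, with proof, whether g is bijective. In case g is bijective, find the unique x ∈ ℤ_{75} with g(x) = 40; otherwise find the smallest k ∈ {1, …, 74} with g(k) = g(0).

9

If g(u) = g(v), then 46u ≡ 46v (mod 75). Because gcd(46, 75) = 1, we may cancel 46 to get u ≡ v (mod 75).
We now compute 46⁻¹ mod 75 explicitly. Euclid's algorithm: 75 = 1·46 + 29, 46 = 1·29 + 17, 29 = 1·17 + 12, 17 = 1·12 + 5, 12 = 2·5 + 2, 5 = 2·2 + 1; back-substituting gives 1 = 31·46 − 19·75, so 46⁻¹ ≡ 31 (mod 75).
Then y ↦ 31(y − 1) is a two-sided inverse to g, so every y ∈ ℤ_{75} has a preimage.
Thus g is bijective.
Since g is bijective, we find g⁻¹(40): we need 46x ≡ 40 − 1 ≡ 39 (mod 75). Using 46⁻¹ = 31: x ≡ 31·39 = 1209 = 16·75 + 9, so x = 9.
Check: g(9) = 46·9 + 1 = 415 = 5·75 + 40 ≡ 40 (mod 75).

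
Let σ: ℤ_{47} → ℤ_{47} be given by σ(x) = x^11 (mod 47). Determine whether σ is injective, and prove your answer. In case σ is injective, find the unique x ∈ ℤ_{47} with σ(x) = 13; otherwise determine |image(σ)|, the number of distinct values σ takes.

5

Since 47 is prime, the nonzero elements of ℤ_{47} form a cyclic group of order 46.
As gcd(11, 46) = 1, raising to the 11th power is a bijection on this group: if u^11 ≡ v^11 then (uv^{−1})^11 = 1, and the only element of order dividing gcd(11, 46) = 1 is 1, so u = v.
With σ(0) = 0 this makes σ injective on all of ℤ_{47}, hence bijective (finite equal-size domain and codomain). In particular σ is injective.
Since σ is injective, we find the preimage of 13. The inverse of x ↦ x^11 on (ℤ_{47})^× is x ↦ x^21, because 11·21 = 231 = 5·46 + 1 ≡ 1 (mod 46) and x^{46} = 1 for x ≠ 0 (Fermat). So σ⁻¹(13) = 13^21 mod 47.
Repeated squaring mod 47: 13^1 ≡ 13, 13^2 ≡ 13² = 169 ≡ 28, 13^4 ≡ 28² = 784 ≡ 32, 13^8 ≡ 32² = 1024 ≡ 37, 13^16 ≡ 37² = 1369 ≡ 6. Since 21 = 16 + 4 + 1, 13^21 ≡ 6·32·13: 6·32 = 192 ≡ 4, then 4·13 = 52 ≡ 5. So 13^21 ≡ 5 (mod 47).
Hence σ⁻¹(13) = 5.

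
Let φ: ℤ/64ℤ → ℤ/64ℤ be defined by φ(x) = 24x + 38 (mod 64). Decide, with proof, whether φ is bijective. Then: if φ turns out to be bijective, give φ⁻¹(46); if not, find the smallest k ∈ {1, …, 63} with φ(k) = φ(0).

8

We have gcd(24, 64) = 8 > 1. Taking s = 0 and t = 8: φ(0) = 38 and φ(8) = 24·8 + 38 = 230 ≡ 38 (mod 64).
So φ(0) = φ(8) while 0 ≠ 8, hence φ is not injective, hence not bijective.
Since φ is not bijective, we find the least positive k with φ(k) = φ(0): this means 24k ≡ 0 (mod 64), i.e. 64 ∣ 24k. Since gcd(24, 64) = 8, dividing through by 8 this holds exactly when 8 ∣ 3k, and as gcd(3, 8) = 1, exactly when 8 ∣ k.
The smallest positive such k is 8.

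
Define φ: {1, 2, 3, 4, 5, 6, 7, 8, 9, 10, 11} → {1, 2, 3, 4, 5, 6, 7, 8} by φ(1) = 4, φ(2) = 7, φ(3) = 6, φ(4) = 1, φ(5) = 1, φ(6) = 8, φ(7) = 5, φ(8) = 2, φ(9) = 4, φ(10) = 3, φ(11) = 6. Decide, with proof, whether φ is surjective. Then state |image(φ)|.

Every element of the codomain has a preimage: 1 = φ(4), 2 = φ(8), 3 = φ(10), 4 = φ(1), 5 = φ(7), 6 = φ(3), 7 = φ(2), 8 = φ(6).
So φ is surjective.
The image of φ is {1, 2, 3, 4, 5, 6, 7, 8}, which has 8 elements.

8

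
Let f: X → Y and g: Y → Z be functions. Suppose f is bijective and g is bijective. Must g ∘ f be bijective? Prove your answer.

bijective

Injectivity: if g(f(u)) = g(f(v)) then f(u) = f(v) (g injective) so u = v (f injective).
Surjectivity: for c ∈ Z pick b with g(b) = c, then a with f(a) = b; then (g ∘ f)(a) = c.
Hence g ∘ f is bijective.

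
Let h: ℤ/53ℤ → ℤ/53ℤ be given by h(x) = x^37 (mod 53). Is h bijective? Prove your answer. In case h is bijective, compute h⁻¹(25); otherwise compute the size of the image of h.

6

Since 53 is prime, the nonzero elements of ℤ/53ℤ form a cyclic group of order 52.
As gcd(37, 52) = 1, raising to the 37th power is a bijection on this group: if s^37 ≡ t^37 then (st^{−1})^37 = 1, and the only element of order dividing gcd(37, 52) = 1 is 1, so s = t.
With h(0) = 0 this makes h injective on all of ℤ/53ℤ, hence bijective (finite equal-size domain and codomain). In particular h is bijective.
Since h is bijective, we find the preimage of 25. The inverse of x ↦ x^37 on (ℤ/53ℤ)^× is x ↦ x^45, because 37·45 = 1665 = 32·52 + 1 ≡ 1 (mod 52) and x^{52} = 1 for x ≠ 0 (Fermat). So h⁻¹(25) = 25^45 mod 53.
Repeated squaring mod 53: 25^1 ≡ 25, 25^2 ≡ 25² = 625 ≡ 42, 25^4 ≡ 42² = 1764 ≡ 15, 25^8 ≡ 15² = 225 ≡ 13, 25^16 ≡ 13² = 169 ≡ 10, 25^32 ≡ 10² = 100 ≡ 47. Since 45 = 32 + 8 + 4 + 1, 25^45 ≡ 47·13·15·25: 47·13 = 611 ≡ 28, then 28·15 = 420 ≡ 49, then 49·25 = 1225 ≡ 6. So 25^45 ≡ 6 (mod 53).
Hence h⁻¹(25) = 6.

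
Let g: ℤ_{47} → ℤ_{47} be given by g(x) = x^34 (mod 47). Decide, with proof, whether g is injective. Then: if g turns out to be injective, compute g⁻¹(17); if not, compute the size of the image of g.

g(23): Repeated squaring mod 47: 23^1 ≡ 23, 23^2 ≡ 23² = 529 ≡ 12, 23^4 ≡ 12² = 144 ≡ 3, 23^8 ≡ 3² = 9, 23^16 ≡ 9² = 81 ≡ 34, 23^32 ≡ 34² = 1156 ≡ 28. Since 34 = 32 + 2, 23^34 ≡ 28·12: 28·12 = 336 ≡ 7. So 23^34 ≡ 7 (mod 47).
g(24): Repeated squaring mod 47: 24^1 ≡ 24, 24^2 ≡ 24² = 576 ≡ 12, 24^4 ≡ 12² = 144 ≡ 3, 24^8 ≡ 3² = 9, 24^16 ≡ 9² = 81 ≡ 34, 24^32 ≡ 34² = 1156 ≡ 28. Since 34 = 32 + 2, 24^34 ≡ 28·12: 28·12 = 336 ≡ 7. So 24^34 ≡ 7 (mod 47).
So g(23) = g(24) = 7 while 23 ≠ 24, so g is not injective.
Since g is not injective, we determine |image(g)|. Computing x^34 mod 47 for each x (by repeated squaring, reducing mod 47 at every step), the values g(0), g(1), …, g(46) are: 0, 1, 27, 4, 24, 34, 14, 36, 37, 16, 25, 8, 2, 21, 32, 42, 12, 6, 9, 18, 17, 3, 28, 7, 7, 28, 3, 17, 18, 9, 6, 12, 42, 32, 21, 2, 8, 25, 16, 37, 36, 14, 34, 24, 4, 27, 1.
The distinct values are {0, 1, 2, 3, 4, 6, 7, 8, 9, 12, 14, 16, 17, 18, 21, 24, 25, 27, 28, 32, 34, 36, 37, 42}; there are 24 of them.

24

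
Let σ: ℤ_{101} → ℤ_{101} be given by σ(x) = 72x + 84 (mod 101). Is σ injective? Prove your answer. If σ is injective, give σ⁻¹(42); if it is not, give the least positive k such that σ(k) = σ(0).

If σ(x_1) = σ(x_2), then 72x_1 ≡ 72x_2 (mod 101). Because gcd(72, 101) = 1, we may cancel 72 to get x_1 ≡ x_2 (mod 101).
Thus σ is injective.
We now compute 72⁻¹ mod 101 explicitly. Euclid's algorithm: 101 = 1·72 + 29, 72 = 2·29 + 14, 29 = 2·14 + 1; back-substituting gives 1 = 94·72 − 67·101, so 72⁻¹ ≡ 94 (mod 101).
Since σ is injective, we find σ⁻¹(42): we need 72x ≡ 42 − 84 ≡ 59 (mod 101). Using 72⁻¹ = 94: x ≡ 94·59 = 5546 = 54·101 + 92, so x = 92.
Check: σ(92) = 72·92 + 84 = 6708 = 66·101 + 42 ≡ 42 (mod 101).

92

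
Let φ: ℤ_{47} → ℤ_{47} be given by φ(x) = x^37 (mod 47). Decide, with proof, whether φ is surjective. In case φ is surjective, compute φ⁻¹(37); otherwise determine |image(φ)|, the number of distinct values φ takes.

Since 47 is prime, the nonzero elements of ℤ_{47} form a cyclic group of order 46.
As gcd(37, 46) = 1, raising to the 37th power is a bijection on this group: if s^37 ≡ t^37 then (st^{−1})^37 = 1, and the only element of order dividing gcd(37, 46) = 1 is 1, so s = t.
With φ(0) = 0 this makes φ injective on all of ℤ_{47}, hence bijective (finite equal-size domain and codomain). In particular φ is surjective.
Since φ is surjective, we find the preimage of 37. The inverse of x ↦ x^37 on (ℤ_{47})^× is x ↦ x^5, because 37·5 = 185 = 4·46 + 1 ≡ 1 (mod 46) and x^{46} = 1 for x ≠ 0 (Fermat). So φ⁻¹(37) = 37^5 mod 47.
Repeated squaring mod 47: 37^1 ≡ 37, 37^2 ≡ 37² = 1369 ≡ 6, 37^4 ≡ 6² = 36. Since 5 = 4 + 1, 37^5 ≡ 36·37: 36·37 = 1332 ≡ 16. So 37^5 ≡ 16 (mod 47).
Hence φ⁻¹(37) = 16.

16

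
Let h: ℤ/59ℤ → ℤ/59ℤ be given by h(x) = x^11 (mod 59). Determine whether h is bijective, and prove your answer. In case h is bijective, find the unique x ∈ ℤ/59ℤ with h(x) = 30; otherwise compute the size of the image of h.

Since 59 is prime, the nonzero elements of ℤ/59ℤ form a cyclic group of order 58.
As gcd(11, 58) = 1, raising to the 11th power is a bijection on this group: if s^11 ≡ t^11 then (st^{−1})^11 = 1, and the only element of order dividing gcd(11, 58) = 1 is 1, so s = t.
With h(0) = 0 this makes h injective on all of ℤ/59ℤ, hence bijective (finite equal-size domain and codomain). In particular h is bijective.
Since h is bijective, we find the preimage of 30. The inverse of x ↦ x^11 on (ℤ/59ℤ)^× is x ↦ x^37, because 11·37 = 407 = 7·58 + 1 ≡ 1 (mod 58) and x^{58} = 1 for x ≠ 0 (Fermat). So h⁻¹(30) = 30^37 mod 59.
Repeated squaring mod 59: 30^1 ≡ 30, 30^2 ≡ 30² = 900 ≡ 15, 30^4 ≡ 15² = 225 ≡ 48, 30^8 ≡ 48² = 2304 ≡ 3, 30^16 ≡ 3² = 9, 30^32 ≡ 9² = 81 ≡ 22. Since 37 = 32 + 4 + 1, 30^37 ≡ 22·48·30: 22·48 = 1056 ≡ 53, then 53·30 = 1590 ≡ 56. So 30^37 ≡ 56 (mod 59).
Hence h⁻¹(30) = 56.

56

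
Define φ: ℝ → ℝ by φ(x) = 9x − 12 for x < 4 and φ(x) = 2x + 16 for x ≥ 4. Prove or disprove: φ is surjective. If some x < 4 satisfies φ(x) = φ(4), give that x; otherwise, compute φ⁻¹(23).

Both pieces are strictly increasing (slopes 9 and 2), so each is injective on its own interval.
The left piece maps (−∞, 4) onto (−∞, 24); the right piece maps [4, ∞) onto [24, ∞).
These images together cover ℝ, so φ is surjective.
Because the two images are disjoint, no x < 4 has φ(x) = φ(4), so we compute φ⁻¹(23): 23 lies in (−∞, 24), so solve 9x − 12 = 23: x = (23 + 12)/9 = 35/9.

35/9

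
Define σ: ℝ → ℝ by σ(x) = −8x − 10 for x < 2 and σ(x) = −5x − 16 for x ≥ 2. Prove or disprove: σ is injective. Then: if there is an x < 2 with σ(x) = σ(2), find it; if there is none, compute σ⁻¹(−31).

3

Both pieces are strictly decreasing (slopes −8 and −5), so each is injective on its own interval.
The left piece maps (−∞, 2) onto (−26, ∞); the right piece maps [2, ∞) onto (−∞, −26].
These images are disjoint, so no value is attained by both pieces. So σ is injective.
Because the two images are disjoint, no x < 2 has σ(x) = σ(2), so we compute σ⁻¹(−31): −31 lies in (−∞, −26], so solve −5x − 16 = −31: x = (−31 + 16)/(−5) = 3.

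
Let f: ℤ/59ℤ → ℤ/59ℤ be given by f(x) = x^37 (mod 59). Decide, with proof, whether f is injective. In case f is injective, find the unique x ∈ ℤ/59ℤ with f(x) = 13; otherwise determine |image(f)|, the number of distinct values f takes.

Since 59 is prime, the nonzero elements of ℤ/59ℤ form a cyclic group of order 58.
As gcd(37, 58) = 1, raising to the 37th power is a bijection on this group: if s^37 ≡ t^37 then (st^{−1})^37 = 1, and the only element of order dividing gcd(37, 58) = 1 is 1, so s = t.
With f(0) = 0 this makes f injective on all of ℤ/59ℤ, hence bijective (finite equal-size domain and codomain). In particular f is injective.
Since f is injective, we find the preimage of 13. The inverse of x ↦ x^37 on (ℤ/59ℤ)^× is x ↦ x^11, because 37·11 = 407 = 7·58 + 1 ≡ 1 (mod 58) and x^{58} = 1 for x ≠ 0 (Fermat). So f⁻¹(13) = 13^11 mod 59.
Repeated squaring mod 59: 13^1 ≡ 13, 13^2 ≡ 13² = 169 ≡ 51, 13^4 ≡ 51² = 2601 ≡ 5, 13^8 ≡ 5² = 25. Since 11 = 8 + 2 + 1, 13^11 ≡ 25·51·13: 25·51 = 1275 ≡ 36, then 36·13 = 468 ≡ 55. So 13^11 ≡ 55 (mod 59).
Hence f⁻¹(13) = 55.

55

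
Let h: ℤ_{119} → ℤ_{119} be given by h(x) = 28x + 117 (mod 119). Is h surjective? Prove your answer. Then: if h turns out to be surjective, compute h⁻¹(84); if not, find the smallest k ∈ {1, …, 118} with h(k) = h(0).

17

Since gcd(28, 119) = 7, we have 28x ≡ 0 (mod 7) for all x, so h(x) ≡ 5 (mod 7).
But 0 ≢ 5 (mod 7), so 0 ∈ ℤ_{119} has no preimage. Hence h is not surjective.
Since h is not surjective, we find the least positive k with h(k) = h(0): this means 28k ≡ 0 (mod 119), i.e. 119 ∣ 28k. Since gcd(28, 119) = 7, dividing through by 7 this holds exactly when 17 ∣ 4k, and as gcd(4, 17) = 1, exactly when 17 ∣ k.
The smallest positive such k is 17.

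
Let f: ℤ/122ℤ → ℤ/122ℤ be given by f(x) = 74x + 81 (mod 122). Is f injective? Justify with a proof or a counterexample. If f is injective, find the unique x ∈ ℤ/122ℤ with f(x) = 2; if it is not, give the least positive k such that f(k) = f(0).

61

Recall: f is injective if f(u) = f(v) implies u = v.
We have gcd(74, 122) = 2 > 1. Taking u = 0 and v = 61: f(0) = 81 and f(61) = 74·61 + 81 = 4595 ≡ 81 (mod 122).
So f(0) = f(61) while 0 ≠ 61, hence f is not injective.
Since f is not injective, we find the least positive k with f(k) = f(0): this means 74k ≡ 0 (mod 122), i.e. 122 ∣ 74k. Since gcd(74, 122) = 2, dividing through by 2 this holds exactly when 61 ∣ 37k, and as gcd(37, 61) = 1, exactly when 61 ∣ k.
The smallest positive such k is 61.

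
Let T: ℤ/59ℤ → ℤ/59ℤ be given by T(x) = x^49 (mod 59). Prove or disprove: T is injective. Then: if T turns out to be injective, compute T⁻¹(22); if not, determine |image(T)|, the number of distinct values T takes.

Since 59 is prime, the nonzero elements of ℤ/59ℤ form a cyclic group of order 58.
As gcd(49, 58) = 1, raising to the 49th power is a bijection on this group: if a^49 ≡ b^49 then (ab^{−1})^49 = 1, and the only element of order dividing gcd(49, 58) = 1 is 1, so a = b.
With T(0) = 0 this makes T injective on all of ℤ/59ℤ, hence bijective (finite equal-size domain and codomain). In particular T is injective.
Since T is injective, we find the preimage of 22. The inverse of x ↦ x^49 on (ℤ/59ℤ)^× is x ↦ x^45, because 49·45 = 2205 = 38·58 + 1 ≡ 1 (mod 58) and x^{58} = 1 for x ≠ 0 (Fermat). So T⁻¹(22) = 22^45 mod 59.
Repeated squaring mod 59: 22^1 ≡ 22, 22^2 ≡ 22² = 484 ≡ 12, 22^4 ≡ 12² = 144 ≡ 26, 22^8 ≡ 26² = 676 ≡ 27, 22^16 ≡ 27² = 729 ≡ 21, 22^32 ≡ 21² = 441 ≡ 28. Since 45 = 32 + 8 + 4 + 1, 22^45 ≡ 28·27·26·22: 28·27 = 756 ≡ 48, then 48·26 = 1248 ≡ 9, then 9·22 = 198 ≡ 21. So 22^45 ≡ 21 (mod 59).
Hence T⁻¹(22) = 21.

21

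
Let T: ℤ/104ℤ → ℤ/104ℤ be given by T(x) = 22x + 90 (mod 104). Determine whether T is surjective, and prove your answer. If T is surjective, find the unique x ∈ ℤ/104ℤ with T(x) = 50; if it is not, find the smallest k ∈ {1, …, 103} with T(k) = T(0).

Since gcd(22, 104) = 2, we have 22x ≡ 0 (mod 2) for all x, so T(x) ≡ 0 (mod 2).
But 1 ≢ 0 (mod 2), so 1 ∈ ℤ/104ℤ has no preimage. So T is not surjective.
Since T is not surjective, we find the least positive k with T(k) = T(0): this means 22k ≡ 0 (mod 104), i.e. 104 ∣ 22k. Since gcd(22, 104) = 2, dividing through by 2 this holds exactly when 52 ∣ 11k, and as gcd(11, 52) = 1, exactly when 52 ∣ k.
The smallest positive such k is 52.

52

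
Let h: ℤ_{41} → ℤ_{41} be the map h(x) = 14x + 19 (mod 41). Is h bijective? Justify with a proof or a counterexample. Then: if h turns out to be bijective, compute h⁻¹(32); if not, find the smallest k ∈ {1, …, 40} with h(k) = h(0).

If h(s) = h(t), then 14s ≡ 14t (mod 41). Because gcd(14, 41) = 1, we may cancel 14 to get s ≡ t (mod 41).
We now compute 14⁻¹ mod 41 explicitly. Euclid's algorithm: 41 = 2·14 + 13, 14 = 1·13 + 1; back-substituting gives 1 = 3·14 − 1·41, so 14⁻¹ ≡ 3 (mod 41).
For any y ∈ ℤ_{41}, x = 3(y − 19) mod 41 satisfies h(x) = 14·3(y − 19) + 19 ≡ y (since 14·3 ≡ 1 mod 41). So every y has a preimage.
Thus h is bijective.
Since h is bijective, we compute h⁻¹(32): solve 14x + 19 ≡ 32 (mod 41), i.e. 14x ≡ 13 (mod 41).
Multiplying by 14⁻¹ = 3 gives x ≡ 3·13 = 39 ≡ 39 (mod 41).
Check: h(39) = 14·39 + 19 = 565 = 13·41 + 32 ≡ 32 (mod 41).

39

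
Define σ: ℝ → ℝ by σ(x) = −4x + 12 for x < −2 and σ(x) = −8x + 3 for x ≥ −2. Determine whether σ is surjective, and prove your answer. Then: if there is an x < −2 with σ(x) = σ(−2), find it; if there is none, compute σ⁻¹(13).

Both pieces are strictly decreasing (slopes −4 and −8), so each is injective on its own interval.
The left piece maps (−∞, −2) onto (20, ∞); the right piece maps [−2, ∞) onto (−∞, 19].
The union (20, ∞) ∪ (−∞, 19] omits the interval between 20 and 19; in particular 20 has no preimage. So σ is not surjective.
Because the two images are disjoint, no x < −2 has σ(x) = σ(−2), so we compute σ⁻¹(13): 13 lies in (−∞, 19], so solve −8x + 3 = 13: x = (13 − 3)/(−8) = −5/4.

-5/4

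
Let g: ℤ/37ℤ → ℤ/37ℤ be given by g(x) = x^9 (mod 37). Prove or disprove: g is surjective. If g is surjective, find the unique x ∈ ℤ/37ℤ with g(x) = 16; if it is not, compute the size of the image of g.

g(3): Repeated squaring mod 37: 3^1 ≡ 3, 3^2 ≡ 3² = 9, 3^4 ≡ 9² = 81 ≡ 7, 3^8 ≡ 7² = 49 ≡ 12. Since 9 = 8 + 1, 3^9 ≡ 12·3: 12·3 = 36. So 3^9 ≡ 36 (mod 37).
g(4): Repeated squaring mod 37: 4^1 ≡ 4, 4^2 ≡ 4² = 16, 4^4 ≡ 16² = 256 ≡ 34, 4^8 ≡ 34² = 1156 ≡ 9. Since 9 = 8 + 1, 4^9 ≡ 9·4: 9·4 = 36. So 4^9 ≡ 36 (mod 37).
So g(3) = g(4) = 36 while 3 ≠ 4, hence g is not injective.
A non-injective map from the 37-element set ℤ/37ℤ to itself takes at most 36 distinct values, so it cannot be surjective. Therefore g is not surjective.
Since g is not surjective, we determine |image(g)|. Computing x^9 mod 37 for each x (by repeated squaring, reducing mod 37 at every step), the values g(0), g(1), …, g(36) are: 0, 1, 31, 36, 36, 6, 6, 1, 6, 1, 1, 36, 1, 6, 31, 31, 1, 6, 31, 6, 31, 36, 6, 6, 31, 36, 1, 36, 36, 31, 36, 31, 31, 1, 1, 6, 36.
The distinct values are {0, 1, 6, 31, 36}; there are 5 of them.

5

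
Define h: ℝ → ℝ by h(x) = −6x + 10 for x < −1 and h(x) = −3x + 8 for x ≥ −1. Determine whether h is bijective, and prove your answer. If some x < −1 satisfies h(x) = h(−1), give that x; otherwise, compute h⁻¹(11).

Both pieces are strictly decreasing (slopes −6 and −3), so each is injective on its own interval.
The left piece maps (−∞, −1) onto (16, ∞); the right piece maps [−1, ∞) onto (−∞, 11].
The images leave a gap (16 has no preimage), so h is not surjective, hence not bijective.
Because the two images are disjoint, no x < −1 has h(x) = h(−1), so we compute h⁻¹(11): 11 lies in (−∞, 11], so solve −3x + 8 = 11: x = (11 − 8)/(−3) = −1.

-1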